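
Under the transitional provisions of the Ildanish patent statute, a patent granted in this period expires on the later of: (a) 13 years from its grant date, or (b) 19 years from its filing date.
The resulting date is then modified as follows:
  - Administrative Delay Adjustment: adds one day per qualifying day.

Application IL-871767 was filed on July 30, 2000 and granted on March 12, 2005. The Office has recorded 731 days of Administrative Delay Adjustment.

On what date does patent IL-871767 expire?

(a) grant + 13 years → 12 March 2018.
(b) filing + 19 years → 30 July 2019.
Later of the two: 30 July 2019.
Administrative Delay Adjustment: +731 days → 30 July 2021.

2021-07-30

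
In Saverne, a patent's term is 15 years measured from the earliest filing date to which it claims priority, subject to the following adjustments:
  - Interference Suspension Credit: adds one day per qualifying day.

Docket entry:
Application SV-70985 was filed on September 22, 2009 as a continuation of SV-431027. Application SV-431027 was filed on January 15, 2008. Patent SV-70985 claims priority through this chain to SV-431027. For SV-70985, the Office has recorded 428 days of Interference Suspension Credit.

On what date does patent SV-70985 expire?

Earliest priority filing: 15 January 2008.
Base term: 15 January 2008 + 15 years → 15 January 2023.
Interference Suspension Credit: +428 days → 18 March 2024.

March 18, 2024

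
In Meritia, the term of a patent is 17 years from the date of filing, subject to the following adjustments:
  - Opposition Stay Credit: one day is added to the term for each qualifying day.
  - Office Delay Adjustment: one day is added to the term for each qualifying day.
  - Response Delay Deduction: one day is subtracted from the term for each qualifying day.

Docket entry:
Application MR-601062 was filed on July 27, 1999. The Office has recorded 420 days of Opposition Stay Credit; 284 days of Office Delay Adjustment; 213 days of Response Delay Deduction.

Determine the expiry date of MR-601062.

November 30, 2017

Base term: filing date + 17 years → 27 July 2016.
Opposition Stay Credit: +420 days → 20 September 2017.
Office Delay Adjustment: +284 days → 1 July 2018.
Response Delay Deduction: −213 days → 30 November 2017.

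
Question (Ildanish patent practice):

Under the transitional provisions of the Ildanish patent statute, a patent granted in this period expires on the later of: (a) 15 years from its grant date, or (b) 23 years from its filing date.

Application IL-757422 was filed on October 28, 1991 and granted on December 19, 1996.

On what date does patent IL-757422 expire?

(a) grant + 15 years → 19 December 2011.
(b) filing + 23 years → 28 October 2014.
Later of the two: 28 October 2014.

October 28, 2014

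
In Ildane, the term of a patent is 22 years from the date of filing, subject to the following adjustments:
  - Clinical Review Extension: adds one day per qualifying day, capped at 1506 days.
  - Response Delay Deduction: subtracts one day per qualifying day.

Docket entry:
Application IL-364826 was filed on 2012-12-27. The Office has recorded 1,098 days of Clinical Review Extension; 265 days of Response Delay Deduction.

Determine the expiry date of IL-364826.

2037-04-08

Base term: filing date + 22 years → 27 December 2034.
Clinical Review Extension: 1098 days (within the 1506-day cap) → +1098 days → 29 December 2037.
Response Delay Deduction: −265 days → 8 April 2037.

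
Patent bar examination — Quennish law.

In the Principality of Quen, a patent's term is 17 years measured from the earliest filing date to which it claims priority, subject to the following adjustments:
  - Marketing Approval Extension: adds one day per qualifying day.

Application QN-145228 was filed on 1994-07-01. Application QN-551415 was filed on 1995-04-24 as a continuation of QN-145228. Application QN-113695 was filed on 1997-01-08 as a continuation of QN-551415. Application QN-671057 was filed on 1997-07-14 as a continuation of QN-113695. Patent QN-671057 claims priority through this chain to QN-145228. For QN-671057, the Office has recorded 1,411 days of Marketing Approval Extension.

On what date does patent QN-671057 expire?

2015-05-12

Earliest priority filing: 1 July 1994.
Base term: 1 July 1994 + 17 years → 1 July 2011.
Marketing Approval Extension: +1411 days → 12 May 2015.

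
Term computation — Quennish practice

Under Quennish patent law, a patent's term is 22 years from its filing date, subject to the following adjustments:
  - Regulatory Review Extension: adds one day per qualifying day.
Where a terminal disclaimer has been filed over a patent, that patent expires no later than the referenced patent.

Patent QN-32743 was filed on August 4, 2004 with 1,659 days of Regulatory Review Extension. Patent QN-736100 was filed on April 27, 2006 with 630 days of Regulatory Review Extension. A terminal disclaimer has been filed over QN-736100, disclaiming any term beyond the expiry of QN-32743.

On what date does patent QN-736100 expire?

2030-01-17

Natural term of QN-736100:
  Base: filing + 22 years → 27 April 2028.
  Regulatory Review Extension: +630 days → 17 January 2030.
Expiry of referenced patent QN-32743:
  Base: filing + 22 years → 4 August 2026.
  Regulatory Review Extension: +1659 days → 18 February 2031.
Terminal disclaimer: QN-736100 expires on the earlier of 17 January 2030 and 18 February 2031.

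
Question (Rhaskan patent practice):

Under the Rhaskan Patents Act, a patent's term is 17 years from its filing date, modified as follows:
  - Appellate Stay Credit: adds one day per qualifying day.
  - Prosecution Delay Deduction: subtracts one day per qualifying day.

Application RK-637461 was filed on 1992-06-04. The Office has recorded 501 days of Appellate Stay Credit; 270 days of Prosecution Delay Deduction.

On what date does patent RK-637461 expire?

January 21, 2010

Base term: filing date + 17 years → 4 June 2009.
Appellate Stay Credit: +501 days → 18 October 2010.
Prosecution Delay Deduction: −270 days → 21 January 2010.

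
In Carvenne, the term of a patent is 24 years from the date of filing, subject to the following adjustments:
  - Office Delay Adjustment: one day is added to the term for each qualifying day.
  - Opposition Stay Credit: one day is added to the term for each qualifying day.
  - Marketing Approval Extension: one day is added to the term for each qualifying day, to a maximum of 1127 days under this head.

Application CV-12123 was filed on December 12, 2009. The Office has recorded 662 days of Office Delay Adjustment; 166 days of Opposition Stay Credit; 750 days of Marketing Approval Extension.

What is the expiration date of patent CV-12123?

2038-04-08

Base term: filing date + 24 years → 12 December 2033.
Office Delay Adjustment: +662 days → 5 October 2035.
Opposition Stay Credit: +166 days → 19 March 2036.
Marketing Approval Extension: 750 days (within the 1127-day cap) → +750 days → 8 April 2038.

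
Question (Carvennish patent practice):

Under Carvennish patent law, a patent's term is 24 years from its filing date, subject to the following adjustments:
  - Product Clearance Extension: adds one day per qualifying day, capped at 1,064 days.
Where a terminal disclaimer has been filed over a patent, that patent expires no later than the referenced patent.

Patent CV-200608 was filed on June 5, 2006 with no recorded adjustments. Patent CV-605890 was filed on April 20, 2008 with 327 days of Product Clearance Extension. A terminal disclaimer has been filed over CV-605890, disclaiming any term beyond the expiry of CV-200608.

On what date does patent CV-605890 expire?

2030-06-05

Natural term of CV-605890:
  Base: filing + 24 years → 20 April 2032.
  Product Clearance Extension: 327 days (within the 1064-day cap) → +327 days → 13 March 2033.
Expiry of referenced patent CV-200608:
  Base: filing + 24 years → 5 June 2030.
Terminal disclaimer: CV-605890 expires on the earlier of 13 March 2033 and 5 June 2030.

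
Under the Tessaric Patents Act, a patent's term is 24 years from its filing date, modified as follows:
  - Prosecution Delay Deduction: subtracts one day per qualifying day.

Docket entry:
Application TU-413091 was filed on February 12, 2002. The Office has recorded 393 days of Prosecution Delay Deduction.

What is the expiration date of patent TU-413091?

2025-01-15

Base term: filing date + 24 years → 12 February 2026.
Prosecution Delay Deduction: −393 days → 15 January 2025.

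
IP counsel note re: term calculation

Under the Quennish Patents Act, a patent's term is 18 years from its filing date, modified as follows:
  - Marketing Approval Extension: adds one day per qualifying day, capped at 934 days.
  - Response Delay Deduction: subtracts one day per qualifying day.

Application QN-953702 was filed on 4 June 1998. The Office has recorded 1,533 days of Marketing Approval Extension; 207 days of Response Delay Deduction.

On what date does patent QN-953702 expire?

2018-06-01

Base term: filing date + 18 years → 4 June 2016.
Marketing Approval Extension: 1533 days claimed exceeds the 934-day cap, so +934 days → 25 December 2018.
Response Delay Deduction: −207 days → 1 June 2018.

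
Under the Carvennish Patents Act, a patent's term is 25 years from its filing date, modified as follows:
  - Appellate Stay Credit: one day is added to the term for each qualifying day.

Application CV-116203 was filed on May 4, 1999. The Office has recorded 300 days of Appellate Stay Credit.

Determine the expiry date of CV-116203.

2025-02-28

Base term: filing date + 25 years → 4 May 2024.
Appellate Stay Credit: +300 days → 28 February 2025.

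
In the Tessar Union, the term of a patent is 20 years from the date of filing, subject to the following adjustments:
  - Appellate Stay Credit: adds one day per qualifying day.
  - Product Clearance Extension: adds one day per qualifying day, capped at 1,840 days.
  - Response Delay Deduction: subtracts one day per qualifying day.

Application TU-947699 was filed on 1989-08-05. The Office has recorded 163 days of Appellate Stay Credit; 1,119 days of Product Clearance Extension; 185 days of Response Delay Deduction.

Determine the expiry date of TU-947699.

August 6, 2012

Base term: filing date + 20 years → 5 August 2009.
Appellate Stay Credit: +163 days → 15 January 2010.
Product Clearance Extension: 1119 days (within the 1840-day cap) → +1119 days → 7 February 2013.
Response Delay Deduction: −185 days → 6 August 2012.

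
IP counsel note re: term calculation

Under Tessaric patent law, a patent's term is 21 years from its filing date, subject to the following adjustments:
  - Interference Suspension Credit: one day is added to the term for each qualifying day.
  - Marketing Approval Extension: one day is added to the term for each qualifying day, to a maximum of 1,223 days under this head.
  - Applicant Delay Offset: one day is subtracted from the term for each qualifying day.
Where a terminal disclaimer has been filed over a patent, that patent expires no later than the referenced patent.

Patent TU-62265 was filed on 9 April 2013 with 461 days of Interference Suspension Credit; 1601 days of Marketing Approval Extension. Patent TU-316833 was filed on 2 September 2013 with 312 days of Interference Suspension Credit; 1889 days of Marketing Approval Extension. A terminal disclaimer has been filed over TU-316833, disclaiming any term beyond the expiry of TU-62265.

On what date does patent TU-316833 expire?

2038-11-15

Natural term of TU-316833:
  Base: filing + 21 years → 2 September 2034.
  Interference Suspension Credit: +312 days → 11 July 2035.
  Marketing Approval Extension: 1889 days claimed exceeds the 1223-day cap, so +1223 days → 15 November 2038.
Expiry of referenced patent TU-62265:
  Base: filing + 21 years → 9 April 2034.
  Interference Suspension Credit: +461 days → 14 July 2035.
  Marketing Approval Extension: 1601 days claimed exceeds the 1223-day cap, so +1223 days → 18 November 2038.
Terminal disclaimer: TU-316833 expires on the earlier of 15 November 2038 and 18 November 2038.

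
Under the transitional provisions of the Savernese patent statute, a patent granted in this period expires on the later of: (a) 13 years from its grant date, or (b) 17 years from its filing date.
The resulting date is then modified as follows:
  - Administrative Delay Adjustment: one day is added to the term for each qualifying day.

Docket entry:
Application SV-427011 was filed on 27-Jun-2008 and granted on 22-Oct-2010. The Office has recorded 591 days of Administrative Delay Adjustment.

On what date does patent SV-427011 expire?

(a) grant + 13 years → 22 October 2023.
(b) filing + 17 years → 27 June 2025.
Later of the two: 27 June 2025.
Administrative Delay Adjustment: +591 days → 8 February 2027.

2027-02-08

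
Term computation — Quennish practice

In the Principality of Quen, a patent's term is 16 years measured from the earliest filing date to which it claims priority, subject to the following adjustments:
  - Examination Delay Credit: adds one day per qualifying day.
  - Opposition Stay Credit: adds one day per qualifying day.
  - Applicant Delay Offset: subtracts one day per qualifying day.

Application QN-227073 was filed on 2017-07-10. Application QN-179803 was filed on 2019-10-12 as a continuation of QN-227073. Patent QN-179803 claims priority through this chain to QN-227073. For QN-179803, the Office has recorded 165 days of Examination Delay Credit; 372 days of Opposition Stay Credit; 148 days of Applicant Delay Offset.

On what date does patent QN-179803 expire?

2034-08-03

Earliest priority filing: 10 July 2017.
Base term: 10 July 2017 + 16 years → 10 July 2033.
Examination Delay Credit: +165 days → 22 December 2033.
Opposition Stay Credit: +372 days → 29 December 2034.
Applicant Delay Offset: −148 days → 3 August 2034.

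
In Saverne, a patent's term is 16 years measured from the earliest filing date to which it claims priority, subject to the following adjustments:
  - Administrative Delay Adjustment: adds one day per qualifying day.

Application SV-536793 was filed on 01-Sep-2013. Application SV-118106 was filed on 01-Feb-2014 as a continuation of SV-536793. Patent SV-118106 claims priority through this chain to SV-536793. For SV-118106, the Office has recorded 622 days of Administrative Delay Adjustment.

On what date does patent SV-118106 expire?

Earliest priority filing: 1 September 2013.
Base term: 1 September 2013 + 16 years → 1 September 2029.
Administrative Delay Adjustment: +622 days → 16 May 2031.

2031-05-16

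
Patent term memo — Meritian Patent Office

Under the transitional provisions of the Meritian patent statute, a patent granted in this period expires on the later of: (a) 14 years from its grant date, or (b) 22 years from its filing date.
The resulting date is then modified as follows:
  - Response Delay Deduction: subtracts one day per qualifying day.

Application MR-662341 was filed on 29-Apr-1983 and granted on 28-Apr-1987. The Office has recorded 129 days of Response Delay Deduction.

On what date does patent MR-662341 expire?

December 21, 2004

(a) grant + 14 years → 28 April 2001.
(b) filing + 22 years → 29 April 2005.
Later of the two: 29 April 2005.
Response Delay Deduction: −129 days → 21 December 2004.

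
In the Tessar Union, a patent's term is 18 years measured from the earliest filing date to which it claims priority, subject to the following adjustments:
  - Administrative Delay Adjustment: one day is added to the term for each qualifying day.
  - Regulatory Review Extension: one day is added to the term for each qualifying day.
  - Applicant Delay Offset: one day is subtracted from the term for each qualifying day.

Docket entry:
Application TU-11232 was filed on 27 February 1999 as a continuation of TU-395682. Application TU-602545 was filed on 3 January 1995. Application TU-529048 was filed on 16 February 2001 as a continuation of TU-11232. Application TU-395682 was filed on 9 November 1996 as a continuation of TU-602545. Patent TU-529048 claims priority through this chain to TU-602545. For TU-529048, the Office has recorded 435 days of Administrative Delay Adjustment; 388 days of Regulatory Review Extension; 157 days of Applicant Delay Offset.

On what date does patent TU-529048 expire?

Earliest priority filing: 3 January 1995.
Base term: 3 January 1995 + 18 years → 3 January 2013.
Administrative Delay Adjustment: +435 days → 14 March 2014.
Regulatory Review Extension: +388 days → 6 April 2015.
Applicant Delay Offset: −157 days → 31 October 2014.

October 31, 2014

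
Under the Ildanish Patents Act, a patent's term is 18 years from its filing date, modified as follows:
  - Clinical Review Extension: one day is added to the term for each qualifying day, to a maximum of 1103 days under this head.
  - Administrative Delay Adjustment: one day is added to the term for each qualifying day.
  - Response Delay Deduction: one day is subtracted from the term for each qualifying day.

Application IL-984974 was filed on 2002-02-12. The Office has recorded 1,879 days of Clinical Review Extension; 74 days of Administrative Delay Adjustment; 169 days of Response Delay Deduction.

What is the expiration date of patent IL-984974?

Base term: filing date + 18 years → 12 February 2020.
Clinical Review Extension: 1879 days claimed exceeds the 1103-day cap, so +1103 days → 19 February 2023.
Administrative Delay Adjustment: +74 days → 4 May 2023.
Response Delay Deduction: −169 days → 16 November 2022.

November 16, 2022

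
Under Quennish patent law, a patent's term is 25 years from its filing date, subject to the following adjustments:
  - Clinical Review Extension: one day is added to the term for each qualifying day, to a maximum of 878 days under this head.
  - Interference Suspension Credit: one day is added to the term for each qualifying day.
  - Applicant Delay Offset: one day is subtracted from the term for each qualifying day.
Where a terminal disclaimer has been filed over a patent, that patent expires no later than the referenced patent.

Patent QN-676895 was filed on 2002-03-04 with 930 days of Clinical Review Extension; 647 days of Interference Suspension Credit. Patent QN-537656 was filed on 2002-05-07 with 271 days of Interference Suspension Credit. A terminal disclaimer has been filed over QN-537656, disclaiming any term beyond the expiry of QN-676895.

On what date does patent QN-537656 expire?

February 2, 2028

Natural term of QN-537656:
  Base: filing + 25 years → 7 May 2027.
  Interference Suspension Credit: +271 days → 2 February 2028.
Expiry of referenced patent QN-676895:
  Base: filing + 25 years → 4 March 2027.
  Clinical Review Extension: 930 days claimed exceeds the 878-day cap, so +878 days → 29 July 2029.
  Interference Suspension Credit: +647 days → 7 May 2031.
Terminal disclaimer: QN-537656 expires on the earlier of 2 February 2028 and 7 May 2031.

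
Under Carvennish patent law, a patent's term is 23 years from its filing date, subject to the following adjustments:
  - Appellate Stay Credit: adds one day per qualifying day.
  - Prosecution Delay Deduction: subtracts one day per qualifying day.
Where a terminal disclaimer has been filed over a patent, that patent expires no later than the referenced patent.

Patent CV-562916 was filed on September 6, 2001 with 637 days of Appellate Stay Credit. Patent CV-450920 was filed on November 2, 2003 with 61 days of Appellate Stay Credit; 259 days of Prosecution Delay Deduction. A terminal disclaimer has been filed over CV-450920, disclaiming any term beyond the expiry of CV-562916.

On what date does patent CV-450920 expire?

April 18, 2026

Natural term of CV-450920:
  Base: filing + 23 years → 2 November 2026.
  Appellate Stay Credit: +61 days → 2 January 2027.
  Prosecution Delay Deduction: −259 days → 18 April 2026.
Expiry of referenced patent CV-562916:
  Base: filing + 23 years → 6 September 2024.
  Appellate Stay Credit: +637 days → 5 June 2026.
Terminal disclaimer: CV-450920 expires on the earlier of 18 April 2026 and 5 June 2026.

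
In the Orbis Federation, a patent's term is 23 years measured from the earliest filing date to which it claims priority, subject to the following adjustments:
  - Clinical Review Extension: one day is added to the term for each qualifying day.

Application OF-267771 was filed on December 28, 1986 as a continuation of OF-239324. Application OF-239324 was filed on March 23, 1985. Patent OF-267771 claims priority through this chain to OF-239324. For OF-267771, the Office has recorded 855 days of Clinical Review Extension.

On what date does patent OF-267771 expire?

July 26, 2010

Earliest priority filing: 23 March 1985.
Base term: 23 March 1985 + 23 years → 23 March 2008.
Clinical Review Extension: +855 days → 26 July 2010.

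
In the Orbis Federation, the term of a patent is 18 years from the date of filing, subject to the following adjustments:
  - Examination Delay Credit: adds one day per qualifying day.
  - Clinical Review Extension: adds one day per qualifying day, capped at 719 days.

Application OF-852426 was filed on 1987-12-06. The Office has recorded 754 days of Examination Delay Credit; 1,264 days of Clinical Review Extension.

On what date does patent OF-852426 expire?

Base term: filing date + 18 years → 6 December 2005.
Examination Delay Credit: +754 days → 30 December 2007.
Clinical Review Extension: 1264 days claimed exceeds the 719-day cap, so +719 days → 18 December 2009.

December 18, 2009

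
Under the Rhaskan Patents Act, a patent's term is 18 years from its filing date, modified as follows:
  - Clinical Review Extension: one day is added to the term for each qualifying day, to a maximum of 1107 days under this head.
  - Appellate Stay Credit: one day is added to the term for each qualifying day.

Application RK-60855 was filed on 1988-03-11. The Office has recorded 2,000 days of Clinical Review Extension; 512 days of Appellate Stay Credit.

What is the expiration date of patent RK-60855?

August 16, 2010

Base term: filing date + 18 years → 11 March 2006.
Clinical Review Extension: 2000 days claimed exceeds the 1107-day cap, so +1107 days → 22 March 2009.
Appellate Stay Credit: +512 days → 16 August 2010.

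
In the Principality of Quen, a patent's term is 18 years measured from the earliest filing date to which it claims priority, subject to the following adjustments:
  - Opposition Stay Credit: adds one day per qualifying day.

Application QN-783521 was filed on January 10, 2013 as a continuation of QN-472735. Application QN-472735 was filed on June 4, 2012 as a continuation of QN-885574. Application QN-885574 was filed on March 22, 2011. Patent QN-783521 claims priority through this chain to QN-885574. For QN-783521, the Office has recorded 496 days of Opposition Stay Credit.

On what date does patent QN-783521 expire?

July 31, 2030

Earliest priority filing: 22 March 2011.
Base term: 22 March 2011 + 18 years → 22 March 2029.
Opposition Stay Credit: +496 days → 31 July 2030.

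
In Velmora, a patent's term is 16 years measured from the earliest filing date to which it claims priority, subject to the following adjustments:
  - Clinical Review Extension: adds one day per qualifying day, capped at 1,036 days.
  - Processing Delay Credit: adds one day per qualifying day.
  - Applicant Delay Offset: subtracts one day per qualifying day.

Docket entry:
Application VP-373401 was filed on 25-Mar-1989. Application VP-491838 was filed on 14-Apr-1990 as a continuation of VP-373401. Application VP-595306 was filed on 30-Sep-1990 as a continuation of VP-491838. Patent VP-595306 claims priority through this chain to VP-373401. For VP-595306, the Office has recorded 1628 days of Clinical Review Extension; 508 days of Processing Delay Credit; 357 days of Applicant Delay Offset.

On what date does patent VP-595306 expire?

June 24, 2008

Earliest priority filing: 25 March 1989.
Base term: 25 March 1989 + 16 years → 25 March 2005.
Clinical Review Extension: 1628 days claimed exceeds the 1036-day cap, so +1036 days → 25 January 2008.
Processing Delay Credit: +508 days → 16 June 2009.
Applicant Delay Offset: −357 days → 24 June 2008.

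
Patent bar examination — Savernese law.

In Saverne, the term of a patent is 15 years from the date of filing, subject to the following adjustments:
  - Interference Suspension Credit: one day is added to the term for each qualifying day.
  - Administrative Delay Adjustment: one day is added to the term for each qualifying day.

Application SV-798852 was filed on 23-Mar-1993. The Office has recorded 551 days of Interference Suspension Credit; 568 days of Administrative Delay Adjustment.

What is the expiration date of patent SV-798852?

Base term: filing date + 15 years → 23 March 2008.
Interference Suspension Credit: +551 days → 25 September 2009.
Administrative Delay Adjustment: +568 days → 16 April 2011.

April 16, 2011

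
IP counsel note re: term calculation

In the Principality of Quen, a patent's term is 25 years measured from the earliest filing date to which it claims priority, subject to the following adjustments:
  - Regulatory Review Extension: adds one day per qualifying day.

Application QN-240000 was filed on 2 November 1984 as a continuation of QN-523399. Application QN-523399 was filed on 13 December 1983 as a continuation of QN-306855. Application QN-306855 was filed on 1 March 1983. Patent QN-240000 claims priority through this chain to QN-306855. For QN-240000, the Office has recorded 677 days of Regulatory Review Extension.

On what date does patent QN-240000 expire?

2010-01-07

Earliest priority filing: 1 March 1983.
Base term: 1 March 1983 + 25 years → 1 March 2008.
Regulatory Review Extension: +677 days → 7 January 2010.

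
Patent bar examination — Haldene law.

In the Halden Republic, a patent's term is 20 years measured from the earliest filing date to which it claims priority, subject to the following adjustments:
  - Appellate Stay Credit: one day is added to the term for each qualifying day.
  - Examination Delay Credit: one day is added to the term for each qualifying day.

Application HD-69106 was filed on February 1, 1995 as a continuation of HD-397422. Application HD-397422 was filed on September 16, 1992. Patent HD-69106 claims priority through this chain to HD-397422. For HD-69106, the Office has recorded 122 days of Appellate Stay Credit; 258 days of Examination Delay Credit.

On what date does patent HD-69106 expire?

2013-10-01

Earliest priority filing: 16 September 1992.
Base term: 16 September 1992 + 20 years → 16 September 2012.
Appellate Stay Credit: +122 days → 16 January 2013.
Examination Delay Credit: +258 days → 1 October 2013.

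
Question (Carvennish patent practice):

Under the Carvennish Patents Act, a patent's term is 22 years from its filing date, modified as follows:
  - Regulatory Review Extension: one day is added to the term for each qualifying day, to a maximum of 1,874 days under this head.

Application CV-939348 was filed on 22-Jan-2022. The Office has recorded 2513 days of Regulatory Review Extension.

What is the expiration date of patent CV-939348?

Base term: filing date + 22 years → 22 January 2044.
Regulatory Review Extension: 2513 days claimed exceeds the 1874-day cap, so +1874 days → 10 March 2049.

2049-03-10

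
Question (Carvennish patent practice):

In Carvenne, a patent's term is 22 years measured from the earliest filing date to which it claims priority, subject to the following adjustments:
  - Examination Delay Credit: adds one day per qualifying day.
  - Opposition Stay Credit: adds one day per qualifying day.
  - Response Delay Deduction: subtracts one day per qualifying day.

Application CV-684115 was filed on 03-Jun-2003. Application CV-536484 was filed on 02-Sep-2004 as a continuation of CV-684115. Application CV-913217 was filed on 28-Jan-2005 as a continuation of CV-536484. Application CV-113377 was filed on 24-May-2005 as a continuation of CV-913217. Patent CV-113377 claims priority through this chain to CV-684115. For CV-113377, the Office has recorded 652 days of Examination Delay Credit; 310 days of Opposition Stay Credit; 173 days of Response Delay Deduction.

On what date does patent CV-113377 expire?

2027-08-01

Earliest priority filing: 3 June 2003.
Base term: 3 June 2003 + 22 years → 3 June 2025.
Examination Delay Credit: +652 days → 17 March 2027.
Opposition Stay Credit: +310 days → 21 January 2028.
Response Delay Deduction: −173 days → 1 August 2027.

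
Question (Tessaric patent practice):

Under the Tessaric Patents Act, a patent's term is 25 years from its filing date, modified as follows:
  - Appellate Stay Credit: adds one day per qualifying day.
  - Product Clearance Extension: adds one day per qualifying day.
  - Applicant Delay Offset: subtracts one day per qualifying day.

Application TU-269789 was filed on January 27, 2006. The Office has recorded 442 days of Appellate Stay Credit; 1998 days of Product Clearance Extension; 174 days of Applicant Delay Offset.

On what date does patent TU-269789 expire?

2037-04-11

Base term: filing date + 25 years → 27 January 2031.
Appellate Stay Credit: +442 days → 13 April 2032.
Product Clearance Extension: +1998 days → 2 October 2037.
Applicant Delay Offset: −174 days → 11 April 2037.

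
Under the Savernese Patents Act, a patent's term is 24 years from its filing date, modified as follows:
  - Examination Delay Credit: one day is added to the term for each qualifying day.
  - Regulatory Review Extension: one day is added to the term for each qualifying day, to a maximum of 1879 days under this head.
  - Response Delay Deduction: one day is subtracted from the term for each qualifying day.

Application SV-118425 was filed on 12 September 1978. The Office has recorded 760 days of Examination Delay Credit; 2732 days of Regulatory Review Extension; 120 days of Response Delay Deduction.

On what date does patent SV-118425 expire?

August 5, 2009

Base term: filing date + 24 years → 12 September 2002.
Examination Delay Credit: +760 days → 11 October 2004.
Regulatory Review Extension: 2732 days claimed exceeds the 1879-day cap, so +1879 days → 3 December 2009.
Response Delay Deduction: −120 days → 5 August 2009.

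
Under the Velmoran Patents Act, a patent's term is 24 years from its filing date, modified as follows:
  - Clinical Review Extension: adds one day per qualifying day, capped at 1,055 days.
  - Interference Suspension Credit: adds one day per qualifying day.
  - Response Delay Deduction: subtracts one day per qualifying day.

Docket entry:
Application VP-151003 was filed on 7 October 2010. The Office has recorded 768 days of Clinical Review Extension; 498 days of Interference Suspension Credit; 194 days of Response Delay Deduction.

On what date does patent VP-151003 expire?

Base term: filing date + 24 years → 7 October 2034.
Clinical Review Extension: 768 days (within the 1055-day cap) → +768 days → 13 November 2036.
Interference Suspension Credit: +498 days → 26 March 2038.
Response Delay Deduction: −194 days → 13 September 2037.

September 13, 2037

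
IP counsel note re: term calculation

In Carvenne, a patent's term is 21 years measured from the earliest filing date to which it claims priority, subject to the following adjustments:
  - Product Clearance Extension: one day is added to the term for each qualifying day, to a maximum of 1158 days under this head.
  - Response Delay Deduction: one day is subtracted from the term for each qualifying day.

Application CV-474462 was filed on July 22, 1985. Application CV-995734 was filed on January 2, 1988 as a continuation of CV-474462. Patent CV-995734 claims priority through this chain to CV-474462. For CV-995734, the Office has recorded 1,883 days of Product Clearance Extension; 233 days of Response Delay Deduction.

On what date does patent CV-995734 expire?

Earliest priority filing: 22 July 1985.
Base term: 22 July 1985 + 21 years → 22 July 2006.
Product Clearance Extension: 1883 days claimed exceeds the 1158-day cap, so +1158 days → 22 September 2009.
Response Delay Deduction: −233 days → 1 February 2009.

February 1, 2009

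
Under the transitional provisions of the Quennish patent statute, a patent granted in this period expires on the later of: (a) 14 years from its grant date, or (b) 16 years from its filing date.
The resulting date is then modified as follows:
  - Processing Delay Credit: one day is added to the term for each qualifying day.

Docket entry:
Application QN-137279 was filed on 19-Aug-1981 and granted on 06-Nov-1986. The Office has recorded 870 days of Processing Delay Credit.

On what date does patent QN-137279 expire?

(a) grant + 14 years → 6 November 2000.
(b) filing + 16 years → 19 August 1997.
Later of the two: 6 November 2000.
Processing Delay Credit: +870 days → 26 March 2003.

March 26, 2003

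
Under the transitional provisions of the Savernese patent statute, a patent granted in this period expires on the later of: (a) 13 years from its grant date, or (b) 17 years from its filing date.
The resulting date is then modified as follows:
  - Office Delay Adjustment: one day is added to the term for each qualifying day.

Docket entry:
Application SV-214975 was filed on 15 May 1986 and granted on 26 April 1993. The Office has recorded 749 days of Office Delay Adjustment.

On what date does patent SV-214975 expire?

May 14, 2008

(a) grant + 13 years → 26 April 2006.
(b) filing + 17 years → 15 May 2003.
Later of the two: 26 April 2006.
Office Delay Adjustment: +749 days → 14 May 2008.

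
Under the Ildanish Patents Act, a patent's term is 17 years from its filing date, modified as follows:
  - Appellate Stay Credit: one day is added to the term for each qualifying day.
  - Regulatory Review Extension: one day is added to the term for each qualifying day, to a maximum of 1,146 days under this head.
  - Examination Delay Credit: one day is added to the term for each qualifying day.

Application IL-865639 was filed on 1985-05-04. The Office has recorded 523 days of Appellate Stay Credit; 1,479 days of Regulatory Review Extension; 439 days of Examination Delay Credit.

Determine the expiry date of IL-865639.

2008-02-10

Base term: filing date + 17 years → 4 May 2002.
Appellate Stay Credit: +523 days → 9 October 2003.
Regulatory Review Extension: 1479 days claimed exceeds the 1146-day cap, so +1146 days → 28 November 2006.
Examination Delay Credit: +439 days → 10 February 2008.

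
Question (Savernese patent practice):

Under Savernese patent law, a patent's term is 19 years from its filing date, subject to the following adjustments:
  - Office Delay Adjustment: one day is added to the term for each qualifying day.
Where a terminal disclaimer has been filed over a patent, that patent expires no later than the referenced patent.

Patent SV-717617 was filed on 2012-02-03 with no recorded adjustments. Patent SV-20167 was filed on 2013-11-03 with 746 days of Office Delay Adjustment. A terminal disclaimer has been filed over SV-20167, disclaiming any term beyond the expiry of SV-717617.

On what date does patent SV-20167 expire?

February 3, 2031

Natural term of SV-20167:
  Base: filing + 19 years → 3 November 2032.
  Office Delay Adjustment: +746 days → 19 November 2034.
Expiry of referenced patent SV-717617:
  Base: filing + 19 years → 3 February 2031.
Terminal disclaimer: SV-20167 expires on the earlier of 19 November 2034 and 3 February 2031.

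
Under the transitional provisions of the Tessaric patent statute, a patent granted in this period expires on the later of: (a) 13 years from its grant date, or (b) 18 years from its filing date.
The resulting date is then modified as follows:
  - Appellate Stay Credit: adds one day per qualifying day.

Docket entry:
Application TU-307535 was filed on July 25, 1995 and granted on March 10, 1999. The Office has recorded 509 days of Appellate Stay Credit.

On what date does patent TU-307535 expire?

December 16, 2014

(a) grant + 13 years → 10 March 2012.
(b) filing + 18 years → 25 July 2013.
Later of the two: 25 July 2013.
Appellate Stay Credit: +509 days → 16 December 2014.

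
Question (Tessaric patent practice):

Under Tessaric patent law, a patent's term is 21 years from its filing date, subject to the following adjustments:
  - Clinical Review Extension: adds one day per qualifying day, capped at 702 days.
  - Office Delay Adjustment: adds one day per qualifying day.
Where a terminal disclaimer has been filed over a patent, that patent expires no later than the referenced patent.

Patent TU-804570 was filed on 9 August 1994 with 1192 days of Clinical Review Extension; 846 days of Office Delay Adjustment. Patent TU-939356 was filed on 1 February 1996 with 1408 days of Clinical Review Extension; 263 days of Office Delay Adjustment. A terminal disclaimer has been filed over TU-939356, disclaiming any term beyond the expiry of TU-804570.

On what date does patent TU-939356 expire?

Natural term of TU-939356:
  Base: filing + 21 years → 1 February 2017.
  Clinical Review Extension: 1408 days claimed exceeds the 702-day cap, so +702 days → 4 January 2019.
  Office Delay Adjustment: +263 days → 24 September 2019.
Expiry of referenced patent TU-804570:
  Base: filing + 21 years → 9 August 2015.
  Clinical Review Extension: 1192 days claimed exceeds the 702-day cap, so +702 days → 11 July 2017.
  Office Delay Adjustment: +846 days → 4 November 2019.
Terminal disclaimer: TU-939356 expires on the earlier of 24 September 2019 and 4 November 2019.

September 24, 2019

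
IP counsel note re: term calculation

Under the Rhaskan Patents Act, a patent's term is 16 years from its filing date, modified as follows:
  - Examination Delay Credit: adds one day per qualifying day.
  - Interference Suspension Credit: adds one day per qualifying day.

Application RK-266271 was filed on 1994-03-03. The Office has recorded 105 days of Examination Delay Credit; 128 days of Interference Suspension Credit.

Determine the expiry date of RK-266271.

Base term: filing date + 16 years → 3 March 2010.
Examination Delay Credit: +105 days → 16 June 2010.
Interference Suspension Credit: +128 days → 22 October 2010.

October 22, 2010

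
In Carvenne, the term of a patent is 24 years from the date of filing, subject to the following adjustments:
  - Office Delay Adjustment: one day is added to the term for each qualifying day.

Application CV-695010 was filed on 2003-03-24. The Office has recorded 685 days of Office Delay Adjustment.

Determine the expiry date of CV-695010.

February 6, 2029

Base term: filing date + 24 years → 24 March 2027.
Office Delay Adjustment: +685 days → 6 February 2029.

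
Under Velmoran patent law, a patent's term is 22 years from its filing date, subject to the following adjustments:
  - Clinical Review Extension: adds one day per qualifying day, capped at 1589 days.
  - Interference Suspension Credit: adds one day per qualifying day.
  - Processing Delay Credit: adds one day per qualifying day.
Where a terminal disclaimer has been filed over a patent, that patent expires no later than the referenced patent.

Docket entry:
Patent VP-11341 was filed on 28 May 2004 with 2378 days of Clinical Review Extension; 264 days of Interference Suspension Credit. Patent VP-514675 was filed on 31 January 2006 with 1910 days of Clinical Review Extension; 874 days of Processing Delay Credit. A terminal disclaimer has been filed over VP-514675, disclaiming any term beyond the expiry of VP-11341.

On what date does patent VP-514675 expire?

Natural term of VP-514675:
  Base: filing + 22 years → 31 January 2028.
  Clinical Review Extension: 1910 days claimed exceeds the 1589-day cap, so +1589 days → 7 June 2032.
  Processing Delay Credit: +874 days → 29 October 2034.
Expiry of referenced patent VP-11341:
  Base: filing + 22 years → 28 May 2026.
  Clinical Review Extension: 2378 days claimed exceeds the 1589-day cap, so +1589 days → 3 October 2030.
  Interference Suspension Credit: +264 days → 24 June 2031.
Terminal disclaimer: VP-514675 expires on the earlier of 29 October 2034 and 24 June 2031.

2031-06-24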